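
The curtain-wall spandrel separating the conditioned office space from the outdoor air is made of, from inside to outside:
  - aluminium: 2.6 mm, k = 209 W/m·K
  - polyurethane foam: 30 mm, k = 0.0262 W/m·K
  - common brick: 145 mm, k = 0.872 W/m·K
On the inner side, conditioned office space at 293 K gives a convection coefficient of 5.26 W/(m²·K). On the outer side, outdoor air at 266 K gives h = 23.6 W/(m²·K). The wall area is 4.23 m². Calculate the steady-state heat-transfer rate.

Series thermal resistances:
R_inner film = 1/(h_i·A) = 1/(5.26×4.23) = 0.04494 K/W
R_aluminium = L/(kA) = 0.0026/(209×4.23) = 2.941×10^-6 K/W
R_polyurethane foam = L/(kA) = 0.03/(0.0262×4.23) = 0.2707 K/W
R_common brick = L/(kA) = 0.145/(0.872×4.23) = 0.03931 K/W
R_outer film = 1/(h_o·A) = 1/(23.6×4.23) = 0.01002 K/W
R_total = 0.365 K/W
Q = ΔT / R_total = 27 / 0.365

Q ≈ 74 W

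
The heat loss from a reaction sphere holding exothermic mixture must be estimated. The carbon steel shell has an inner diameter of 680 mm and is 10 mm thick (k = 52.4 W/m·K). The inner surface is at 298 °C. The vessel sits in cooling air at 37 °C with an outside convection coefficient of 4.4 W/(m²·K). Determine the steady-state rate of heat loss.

For a spherical shell R = (1/r₁ − 1/r₂)/(4πk); film R = 1/(h·4πr²). In series:
R_carbon steel shell = (1/0.34 − 1/0.35)/(4π×52.4) = 1.276×10^-4 K/W
R_outer film = 1/(h·4πr_o²) = 1/(4.4×4π×0.35²) = 0.1476 K/W
R_total = 0.1478 K/W
Q = ΔT/R_total = 261/0.1478

Q ≈ 1770 W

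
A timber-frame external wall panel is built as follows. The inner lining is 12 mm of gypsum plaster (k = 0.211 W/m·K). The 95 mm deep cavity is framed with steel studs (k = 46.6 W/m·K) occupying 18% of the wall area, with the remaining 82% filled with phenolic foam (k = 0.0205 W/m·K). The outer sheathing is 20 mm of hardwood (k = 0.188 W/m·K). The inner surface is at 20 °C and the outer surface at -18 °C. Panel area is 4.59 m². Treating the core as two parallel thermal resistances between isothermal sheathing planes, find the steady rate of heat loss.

Sheathing layers in series; stud and cavity paths in parallel between them.
R_inner = 0.012/(0.211×4.59) = 0.01239 K/W
R_stud  = 0.095/(46.6×0.18×4.59) = 0.002467 K/W
R_cav   = 0.095/(0.0205×0.82×4.59) = 1.231 K/W
1/R_core = 1/R_stud + 1/R_cav → R_core = 0.002463 K/W
R_outer = 0.02/(0.188×4.59) = 0.02318 K/W
R_total = 0.03803 K/W
Q = ΔT/R_total = 38/0.03803

Q ≈ 999 W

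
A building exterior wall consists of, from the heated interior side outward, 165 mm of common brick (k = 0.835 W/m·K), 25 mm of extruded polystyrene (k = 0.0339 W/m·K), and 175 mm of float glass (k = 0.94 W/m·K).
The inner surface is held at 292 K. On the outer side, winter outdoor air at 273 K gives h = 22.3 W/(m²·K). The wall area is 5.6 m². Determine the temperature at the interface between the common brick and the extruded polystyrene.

T ≈ 289 K

Treating each layer as a thermal resistance in series:
R_common brick = L/(kA) = 0.165/(0.835×5.6) = 0.03529 K/W
R_extruded polystyrene = L/(kA) = 0.025/(0.0339×5.6) = 0.1317 K/W
R_float glass = L/(kA) = 0.175/(0.94×5.6) = 0.03324 K/W
R_outer film = 1/(h_o·A) = 1/(22.3×5.6) = 0.008008 K/W
R_total = 0.2082 K/W;  Q = ΔT/R_total = 19/0.2082 = 91.25 W
T_interface = T_inner − Q·ΣR(inner→interface) = 292 − 91.2×0.03529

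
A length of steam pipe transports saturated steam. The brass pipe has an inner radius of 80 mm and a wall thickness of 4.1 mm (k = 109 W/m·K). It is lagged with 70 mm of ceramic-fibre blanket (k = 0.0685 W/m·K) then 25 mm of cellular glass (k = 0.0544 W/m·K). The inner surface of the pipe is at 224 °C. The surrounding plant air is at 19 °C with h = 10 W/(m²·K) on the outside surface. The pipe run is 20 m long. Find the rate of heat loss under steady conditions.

Cylindrical conduction, so R = ln(r₂/r₁)/(2πkL) per layer, in series:
R_brass pipe wall = ln(84.1/80)/(2π×109×20) = 3.649×10^-6 K/W
R_ceramic-fibre blanket = ln(154.1/84.1)/(2π×0.0685×20) = 0.07035 K/W
R_cellular glass = ln(179.1/154.1)/(2π×0.0544×20) = 0.02199 K/W
R_outer film = 1/(h_o·2πr_oL) = 1/(10×2π×0.1791×20) = 0.004443 K/W
R_total = 0.09679 K/W
Q = ΔT/R_total = 205/0.09679

Q ≈ 2120 W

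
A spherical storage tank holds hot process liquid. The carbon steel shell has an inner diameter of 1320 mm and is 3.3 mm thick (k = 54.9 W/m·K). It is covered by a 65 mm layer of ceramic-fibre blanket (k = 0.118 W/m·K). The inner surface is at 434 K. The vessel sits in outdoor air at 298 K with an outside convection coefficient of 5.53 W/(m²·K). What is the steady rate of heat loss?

Q ≈ 1150 W

Spherical conduction: R = (1/r_in − 1/r_out)/(4πk) per layer; series-sum.
R_carbon steel shell = (1/0.66 − 1/0.6633)/(4π×54.9) = 1.093×10^-5 K/W
R_ceramic-fibre blanket = (1/0.6633 − 1/0.7283)/(4π×0.118) = 0.09074 K/W
R_outer film = 1/(h·4πr_o²) = 1/(5.53×4π×0.7283²) = 0.02713 K/W
R_total = 0.1179 K/W
Q = ΔT/R_total = 136/0.1179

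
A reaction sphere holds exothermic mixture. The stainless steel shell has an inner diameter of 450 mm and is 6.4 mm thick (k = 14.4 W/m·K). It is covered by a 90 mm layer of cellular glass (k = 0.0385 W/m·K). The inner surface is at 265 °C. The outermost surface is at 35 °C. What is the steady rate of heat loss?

Q ≈ 91.9 W

Each spherical layer contributes R = (1/r_i − 1/r_o)/(4πk):
R_stainless steel shell = (1/0.225 − 1/0.2314)/(4π×14.4) = 6.793×10^-4 K/W
R_cellular glass = (1/0.2314 − 1/0.3214)/(4π×0.0385) = 2.501 K/W
R_total = 2.502 K/W
Q = ΔT/R_total = 230/2.502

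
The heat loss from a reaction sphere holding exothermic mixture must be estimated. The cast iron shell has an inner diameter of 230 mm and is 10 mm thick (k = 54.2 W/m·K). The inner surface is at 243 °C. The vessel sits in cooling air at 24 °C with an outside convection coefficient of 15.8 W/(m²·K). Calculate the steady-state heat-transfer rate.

Q ≈ 677 W

For a spherical shell R = (1/r₁ − 1/r₂)/(4πk); film R = 1/(h·4πr²). In series:
R_cast iron shell = (1/0.115 − 1/0.125)/(4π×54.2) = 0.001021 K/W
R_outer film = 1/(h·4πr_o²) = 1/(15.8×4π×0.125²) = 0.3223 K/W
R_total = 0.3234 K/W
Q = ΔT/R_total = 219/0.3234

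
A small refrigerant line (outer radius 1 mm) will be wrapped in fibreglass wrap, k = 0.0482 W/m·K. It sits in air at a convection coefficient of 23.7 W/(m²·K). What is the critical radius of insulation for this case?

For a cylinder r_cr = k/h = 0.0482/23.7
r_cr = 2.03 mm; since the bare radius (1 mm) is below r_cr, adding a thin layer of insulation will *increase* heat loss.

r_cr ≈ 2.03 mm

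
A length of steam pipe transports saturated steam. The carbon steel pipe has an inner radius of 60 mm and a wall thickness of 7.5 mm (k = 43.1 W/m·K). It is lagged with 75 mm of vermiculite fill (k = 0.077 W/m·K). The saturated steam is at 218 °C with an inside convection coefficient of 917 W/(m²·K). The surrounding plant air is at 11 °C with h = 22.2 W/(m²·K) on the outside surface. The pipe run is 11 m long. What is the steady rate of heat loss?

Q ≈ 1420 W

Per-layer cylindrical resistances, series-summed:
R_inner film = 1/(h_i·2πr₁L) = 1/(917×2π×0.06×11) = 2.63×10^-4 K/W
R_carbon steel pipe wall = ln(67.5/60)/(2π×43.1×11) = 3.954×10^-5 K/W
R_vermiculite fill = ln(142.5/67.5)/(2π×0.077×11) = 0.1404 K/W
R_outer film = 1/(h_o·2πr_oL) = 1/(22.2×2π×0.1425×11) = 0.004574 K/W
R_total = 0.1453 K/W
Q = ΔT/R_total = 207/0.1453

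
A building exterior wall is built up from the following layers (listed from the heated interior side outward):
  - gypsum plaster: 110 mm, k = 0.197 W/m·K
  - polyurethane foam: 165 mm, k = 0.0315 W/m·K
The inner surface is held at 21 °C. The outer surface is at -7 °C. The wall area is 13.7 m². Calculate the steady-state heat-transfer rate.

Model the wall as resistances in series:
R_gypsum plaster = L/(kA) = 0.11/(0.197×13.7) = 0.04076 K/W
R_polyurethane foam = L/(kA) = 0.165/(0.0315×13.7) = 0.3823 K/W
R_total = 0.4231 K/W
Q = ΔT / R_total = 28 / 0.4231

Q ≈ 66.2 W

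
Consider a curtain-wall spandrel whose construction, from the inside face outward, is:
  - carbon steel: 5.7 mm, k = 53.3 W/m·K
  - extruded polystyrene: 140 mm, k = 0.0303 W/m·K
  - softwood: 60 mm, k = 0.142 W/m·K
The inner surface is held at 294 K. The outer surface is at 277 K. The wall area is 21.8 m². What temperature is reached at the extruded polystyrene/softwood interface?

T ≈ 278 K

Using the resistance-network approach (series):
R_carbon steel = L/(kA) = 0.0057/(53.3×21.8) = 4.906×10^-6 K/W
R_extruded polystyrene = L/(kA) = 0.14/(0.0303×21.8) = 0.2119 K/W
R_softwood = L/(kA) = 0.06/(0.142×21.8) = 0.01938 K/W
R_total = 0.2313 K/W;  Q = ΔT/R_total = 17/0.2313 = 73.49 W
T_interface = T_inner − Q·ΣR(inner→interface) = 294 − 73.5×0.212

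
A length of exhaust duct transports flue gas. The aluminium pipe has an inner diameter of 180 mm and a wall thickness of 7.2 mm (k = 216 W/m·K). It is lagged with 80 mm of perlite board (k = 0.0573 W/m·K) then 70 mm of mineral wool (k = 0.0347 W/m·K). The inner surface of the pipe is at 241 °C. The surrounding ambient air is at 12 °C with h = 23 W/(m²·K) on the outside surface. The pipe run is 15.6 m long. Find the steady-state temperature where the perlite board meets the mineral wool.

T ≈ 122 °C

Radial resistances (cylindrical: R_cond = ln(r_o/r_i)/(2πkL), R_conv = 1/(h·2πrL)):
R_aluminium pipe wall = ln(97.2/90)/(2π×216×15.6) = 3.635×10^-6 K/W
R_perlite board = ln(177.2/97.2)/(2π×0.0573×15.6) = 0.1069 K/W
R_mineral wool = ln(247.2/177.2)/(2π×0.0347×15.6) = 0.09788 K/W
R_outer film = 1/(h_o·2πr_oL) = 1/(23×2π×0.2472×15.6) = 0.001794 K/W
R_total = 0.2066 K/W
Q = ΔT/R_total = 229/0.2066
Q = 1110 W
T_interface = T_inner − Q·ΣR(inner→interface) = 241 − 1110×0.1069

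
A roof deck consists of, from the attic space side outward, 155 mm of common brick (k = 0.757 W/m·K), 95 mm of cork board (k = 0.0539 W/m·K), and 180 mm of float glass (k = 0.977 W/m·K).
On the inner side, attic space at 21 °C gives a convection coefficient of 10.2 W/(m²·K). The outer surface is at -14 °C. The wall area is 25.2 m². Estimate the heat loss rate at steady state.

Q ≈ 392 W

Thermal resistances in series:
R_inner film = 1/(h_i·A) = 1/(10.2×25.2) = 0.00389 K/W
R_common brick = L/(kA) = 0.155/(0.757×25.2) = 0.008125 K/W
R_cork board = L/(kA) = 0.095/(0.0539×25.2) = 0.06994 K/W
R_float glass = L/(kA) = 0.18/(0.977×25.2) = 0.007311 K/W
R_total = 0.08927 K/W
Q = ΔT / R_total = 35 / 0.08927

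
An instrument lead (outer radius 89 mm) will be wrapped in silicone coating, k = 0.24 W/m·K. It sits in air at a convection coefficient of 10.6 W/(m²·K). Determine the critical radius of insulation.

r_cr ≈ 22.6 mm

For a cylinder r_cr = k/h = 0.24/10.6
r_cr = 22.6 mm; since the bare radius (89 mm) is above r_cr, any added insulation will reduce heat loss.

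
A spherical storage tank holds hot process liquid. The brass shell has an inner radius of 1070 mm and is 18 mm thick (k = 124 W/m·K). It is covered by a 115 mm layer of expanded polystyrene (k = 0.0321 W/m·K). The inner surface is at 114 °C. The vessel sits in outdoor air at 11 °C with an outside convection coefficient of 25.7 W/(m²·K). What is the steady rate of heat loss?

Each spherical layer contributes R = (1/r_i − 1/r_o)/(4πk):
R_brass shell = (1/1.07 − 1/1.088)/(4π×124) = 9.923×10^-6 K/W
R_expanded polystyrene = (1/1.088 − 1/1.203)/(4π×0.0321) = 0.2178 K/W
R_outer film = 1/(h·4πr_o²) = 1/(25.7×4π×1.203²) = 0.00214 K/W
R_total = 0.22 K/W
Q = ΔT/R_total = 103/0.22

Q ≈ 468 W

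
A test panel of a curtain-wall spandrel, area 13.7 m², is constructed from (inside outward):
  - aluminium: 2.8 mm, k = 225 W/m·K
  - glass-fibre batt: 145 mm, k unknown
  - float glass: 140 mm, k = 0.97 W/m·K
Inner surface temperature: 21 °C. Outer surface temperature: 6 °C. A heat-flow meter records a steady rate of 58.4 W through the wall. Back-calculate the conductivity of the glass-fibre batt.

k ≈ 0.043 W/(m·K)

Model the wall as resistances in series:
R_aluminium = L/(kA) = 0.0028/(225×13.7) = 9.084×10^-7 K/W
R_float glass = L/(kA) = 0.14/(0.97×13.7) = 0.01054 K/W
Sum of known resistances R_other = 0.01054 K/W
Total R = ΔT/Q = 15/58.4 = 0.2568 K/W
R_glass-fibre batt = R_total − R_other = 0.2463 K/W
k = L/(R·A) = 0.145/(0.2463×13.7)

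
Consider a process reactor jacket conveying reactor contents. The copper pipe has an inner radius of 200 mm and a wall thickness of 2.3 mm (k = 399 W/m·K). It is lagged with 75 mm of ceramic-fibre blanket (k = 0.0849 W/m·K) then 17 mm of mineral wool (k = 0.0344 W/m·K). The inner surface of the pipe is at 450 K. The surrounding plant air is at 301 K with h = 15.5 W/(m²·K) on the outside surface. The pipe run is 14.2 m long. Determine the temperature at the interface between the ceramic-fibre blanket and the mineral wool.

T ≈ 352 K

Per-layer cylindrical resistances, series-summed:
R_copper pipe wall = ln(202.3/200)/(2π×399×14.2) = 3.212×10^-7 K/W
R_ceramic-fibre blanket = ln(277.3/202.3)/(2π×0.0849×14.2) = 0.04163 K/W
R_mineral wool = ln(294.3/277.3)/(2π×0.0344×14.2) = 0.01939 K/W
R_outer film = 1/(h_o·2πr_oL) = 1/(15.5×2π×0.2943×14.2) = 0.002457 K/W
R_total = 0.06347 K/W
Q = ΔT/R_total = 149/0.06347
Q = 2350 W
T_interface = T_inner − Q·ΣR(inner→interface) = 450 − 2350×0.04163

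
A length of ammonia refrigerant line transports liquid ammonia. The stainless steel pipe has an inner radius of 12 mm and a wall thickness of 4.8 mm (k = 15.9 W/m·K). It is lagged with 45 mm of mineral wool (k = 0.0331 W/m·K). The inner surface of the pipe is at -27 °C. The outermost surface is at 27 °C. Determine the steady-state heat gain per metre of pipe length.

For a radial system each layer contributes R = ln(r_out/r_in)/(2πkL); films add R = 1/(hA).
R_stainless steel pipe wall = ln(16.8/12)/(2π×15.9×1) = 0.003368 K/W
R_mineral wool = ln(61.8/16.8)/(2π×0.0331×1) = 6.263 K/W
R_total = 6.266 K/W
Q = ΔT/R_total = 54/6.266

q′ ≈ 8.62 W/m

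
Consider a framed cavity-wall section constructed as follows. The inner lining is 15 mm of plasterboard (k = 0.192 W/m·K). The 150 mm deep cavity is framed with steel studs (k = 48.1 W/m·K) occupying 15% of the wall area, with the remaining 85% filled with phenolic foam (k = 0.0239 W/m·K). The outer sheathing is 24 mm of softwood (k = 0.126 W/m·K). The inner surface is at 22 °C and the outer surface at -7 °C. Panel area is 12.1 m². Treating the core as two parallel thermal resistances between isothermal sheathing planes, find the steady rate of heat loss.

Sheathing layers in series; stud and cavity paths in parallel between them.
R_inner = 0.015/(0.192×12.1) = 0.006457 K/W
R_stud  = 0.15/(48.1×0.15×12.1) = 0.001718 K/W
R_cav   = 0.15/(0.0239×0.85×12.1) = 0.6102 K/W
1/R_core = 1/R_stud + 1/R_cav → R_core = 0.001713 K/W
R_outer = 0.024/(0.126×12.1) = 0.01574 K/W
R_total = 0.02391 K/W
Q = ΔT/R_total = 29/0.02391

Q ≈ 1210 W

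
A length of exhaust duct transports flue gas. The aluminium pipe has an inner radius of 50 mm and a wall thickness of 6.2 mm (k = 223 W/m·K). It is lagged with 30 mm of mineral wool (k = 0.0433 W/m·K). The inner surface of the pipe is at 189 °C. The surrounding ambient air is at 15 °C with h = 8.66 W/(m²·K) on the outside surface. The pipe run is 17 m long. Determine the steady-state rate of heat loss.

Q ≈ 1660 W

Radial resistances (cylindrical: R_cond = ln(r_o/r_i)/(2πkL), R_conv = 1/(h·2πrL)):
R_aluminium pipe wall = ln(56.2/50)/(2π×223×17) = 4.907×10^-6 K/W
R_mineral wool = ln(86.2/56.2)/(2π×0.0433×17) = 0.09249 K/W
R_outer film = 1/(h_o·2πr_oL) = 1/(8.66×2π×0.0862×17) = 0.01254 K/W
R_total = 0.105 K/W
Q = ΔT/R_total = 174/0.105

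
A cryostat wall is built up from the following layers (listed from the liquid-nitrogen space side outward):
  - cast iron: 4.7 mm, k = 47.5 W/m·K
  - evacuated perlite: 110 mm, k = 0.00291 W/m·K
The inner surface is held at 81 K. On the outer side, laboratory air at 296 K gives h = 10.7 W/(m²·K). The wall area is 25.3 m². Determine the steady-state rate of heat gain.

Series thermal resistances:
R_cast iron = L/(kA) = 0.0047/(47.5×25.3) = 3.911×10^-6 K/W
R_evacuated perlite = L/(kA) = 0.11/(0.00291×25.3) = 1.494 K/W
R_outer film = 1/(h_o·A) = 1/(10.7×25.3) = 0.003694 K/W
R_total = 1.498 K/W
Q = ΔT / R_total = 215 / 1.498

Q ≈ 144 W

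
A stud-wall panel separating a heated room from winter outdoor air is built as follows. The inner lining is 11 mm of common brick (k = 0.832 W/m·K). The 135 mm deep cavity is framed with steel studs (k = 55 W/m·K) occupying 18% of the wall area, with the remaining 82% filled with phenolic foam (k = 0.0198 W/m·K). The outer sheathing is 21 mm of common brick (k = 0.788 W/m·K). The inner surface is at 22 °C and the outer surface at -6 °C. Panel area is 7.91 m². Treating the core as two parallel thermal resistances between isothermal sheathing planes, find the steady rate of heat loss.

Q ≈ 4140 W

Sheathing layers in series; stud and cavity paths in parallel between them.
R_inner = 0.011/(0.832×7.91) = 0.001671 K/W
R_stud  = 0.135/(55×0.18×7.91) = 0.001724 K/W
R_cav   = 0.135/(0.0198×0.82×7.91) = 1.051 K/W
1/R_core = 1/R_stud + 1/R_cav → R_core = 0.001721 K/W
R_outer = 0.021/(0.788×7.91) = 0.003369 K/W
R_total = 0.006762 K/W
Q = ΔT/R_total = 28/0.006762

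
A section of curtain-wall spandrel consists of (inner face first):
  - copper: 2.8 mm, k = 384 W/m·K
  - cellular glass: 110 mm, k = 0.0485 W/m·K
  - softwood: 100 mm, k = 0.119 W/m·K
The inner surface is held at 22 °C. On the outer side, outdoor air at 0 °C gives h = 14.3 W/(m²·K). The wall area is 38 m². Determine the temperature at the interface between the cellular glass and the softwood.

Model the wall as resistances in series:
R_copper = L/(kA) = 0.0028/(384×38) = 1.919×10^-7 K/W
R_cellular glass = L/(kA) = 0.11/(0.0485×38) = 0.05969 K/W
R_softwood = L/(kA) = 0.1/(0.119×38) = 0.02211 K/W
R_outer film = 1/(h_o·A) = 1/(14.3×38) = 0.00184 K/W
R_total = 0.08364 K/W;  Q = ΔT/R_total = 22/0.08364 = 263 W
T_interface = T_inner − Q·ΣR(inner→interface) = 22 − 263×0.05969

T ≈ 6.3 °C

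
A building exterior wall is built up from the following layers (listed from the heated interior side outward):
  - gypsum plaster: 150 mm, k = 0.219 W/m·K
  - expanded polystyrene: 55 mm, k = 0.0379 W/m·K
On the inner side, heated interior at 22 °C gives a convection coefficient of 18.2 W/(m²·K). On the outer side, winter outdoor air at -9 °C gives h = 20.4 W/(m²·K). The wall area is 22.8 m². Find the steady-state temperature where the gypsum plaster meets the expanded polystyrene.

T ≈ 11.8 °C

Model the wall as resistances in series:
R_inner film = 1/(h_i·A) = 1/(18.2×22.8) = 0.00241 K/W
R_gypsum plaster = L/(kA) = 0.15/(0.219×22.8) = 0.03004 K/W
R_expanded polystyrene = L/(kA) = 0.055/(0.0379×22.8) = 0.06365 K/W
R_outer film = 1/(h_o·A) = 1/(20.4×22.8) = 0.00215 K/W
R_total = 0.09825 K/W;  Q = ΔT/R_total = 31/0.09825 = 315.5 W
T_interface = T_inner − Q·ΣR(inner→interface) = 22 − 316×0.03245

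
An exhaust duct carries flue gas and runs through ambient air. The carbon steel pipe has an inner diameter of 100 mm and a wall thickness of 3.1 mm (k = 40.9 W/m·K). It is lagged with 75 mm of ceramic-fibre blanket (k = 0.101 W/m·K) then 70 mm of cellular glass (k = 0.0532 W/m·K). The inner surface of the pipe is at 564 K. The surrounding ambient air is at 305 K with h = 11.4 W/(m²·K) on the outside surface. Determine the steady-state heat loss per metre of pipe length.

For a radial system each layer contributes R = ln(r_out/r_in)/(2πkL); films add R = 1/(hA).
R_carbon steel pipe wall = ln(53.1/50)/(2π×40.9×1) = 2.341×10^-4 K/W
R_ceramic-fibre blanket = ln(128.1/53.1)/(2π×0.101×1) = 1.388 K/W
R_cellular glass = ln(198.1/128.1)/(2π×0.0532×1) = 1.304 K/W
R_outer film = 1/(h_o·2πr_oL) = 1/(11.4×2π×0.1981×1) = 0.07047 K/W
R_total = 2.763 K/W
Q = ΔT/R_total = 259/2.763

q′ ≈ 93.8 W/m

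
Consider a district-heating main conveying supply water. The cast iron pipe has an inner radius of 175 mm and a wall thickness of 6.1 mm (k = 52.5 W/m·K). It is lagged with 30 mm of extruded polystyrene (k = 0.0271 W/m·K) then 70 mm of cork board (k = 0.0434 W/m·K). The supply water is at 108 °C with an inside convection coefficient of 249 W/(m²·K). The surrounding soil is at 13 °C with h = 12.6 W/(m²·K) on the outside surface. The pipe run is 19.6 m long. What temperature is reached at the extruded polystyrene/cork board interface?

T ≈ 65 °C

For a radial system each layer contributes R = ln(r_out/r_in)/(2πkL); films add R = 1/(hA).
R_inner film = 1/(h_i·2πr₁L) = 1/(249×2π×0.175×19.6) = 1.863×10^-4 K/W
R_cast iron pipe wall = ln(181.1/175)/(2π×52.5×19.6) = 5.3×10^-6 K/W
R_extruded polystyrene = ln(211.1/181.1)/(2π×0.0271×19.6) = 0.04593 K/W
R_cork board = ln(281.1/211.1)/(2π×0.0434×19.6) = 0.05358 K/W
R_outer film = 1/(h_o·2πr_oL) = 1/(12.6×2π×0.2811×19.6) = 0.002293 K/W
R_total = 0.102 K/W
Q = ΔT/R_total = 95/0.102
Q = 931 W
T_interface = T_inner − Q·ΣR(inner→interface) = 108 − 931×0.04612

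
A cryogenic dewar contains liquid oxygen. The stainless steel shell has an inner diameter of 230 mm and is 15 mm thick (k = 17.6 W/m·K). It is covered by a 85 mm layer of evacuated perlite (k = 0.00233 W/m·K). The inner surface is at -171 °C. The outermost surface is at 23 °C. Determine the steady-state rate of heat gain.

Q ≈ 1.87 W

For a spherical shell R = (1/r₁ − 1/r₂)/(4πk); film R = 1/(h·4πr²). In series:
R_stainless steel shell = (1/0.115 − 1/0.13)/(4π×17.6) = 0.004537 K/W
R_evacuated perlite = (1/0.13 − 1/0.215)/(4π×0.00233) = 103.9 K/W
R_total = 103.9 K/W
Q = ΔT/R_total = 194/103.9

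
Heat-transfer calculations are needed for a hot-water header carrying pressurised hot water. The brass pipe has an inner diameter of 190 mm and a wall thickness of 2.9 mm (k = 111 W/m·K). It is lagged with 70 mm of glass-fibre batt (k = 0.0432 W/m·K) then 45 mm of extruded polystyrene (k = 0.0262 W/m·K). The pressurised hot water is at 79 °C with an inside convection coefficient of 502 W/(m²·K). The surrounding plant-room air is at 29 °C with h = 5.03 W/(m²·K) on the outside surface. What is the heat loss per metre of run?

q′ ≈ 14 W/m

Cylindrical conduction, so R = ln(r₂/r₁)/(2πkL) per layer, in series:
R_inner film = 1/(h_i·2πr₁L) = 1/(502×2π×0.095×1) = 0.003337 K/W
R_brass pipe wall = ln(97.9/95)/(2π×111×1) = 4.311×10^-5 K/W
R_glass-fibre batt = ln(167.9/97.9)/(2π×0.0432×1) = 1.987 K/W
R_extruded polystyrene = ln(212.9/167.9)/(2π×0.0262×1) = 1.442 K/W
R_outer film = 1/(h_o·2πr_oL) = 1/(5.03×2π×0.2129×1) = 0.1486 K/W
R_total = 3.582 K/W
Q = ΔT/R_total = 50/3.582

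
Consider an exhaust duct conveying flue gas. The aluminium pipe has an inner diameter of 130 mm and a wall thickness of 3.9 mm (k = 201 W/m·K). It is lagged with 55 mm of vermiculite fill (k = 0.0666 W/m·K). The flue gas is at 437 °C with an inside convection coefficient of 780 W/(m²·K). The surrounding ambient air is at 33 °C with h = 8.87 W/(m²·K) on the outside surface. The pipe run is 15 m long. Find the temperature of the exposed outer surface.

T ≈ 70.7 °C

Radial resistances (cylindrical: R_cond = ln(r_o/r_i)/(2πkL), R_conv = 1/(h·2πrL)):
R_inner film = 1/(h_i·2πr₁L) = 1/(780×2π×0.065×15) = 2.093×10^-4 K/W
R_aluminium pipe wall = ln(68.9/65)/(2π×201×15) = 3.076×10^-6 K/W
R_vermiculite fill = ln(123.9/68.9)/(2π×0.0666×15) = 0.09349 K/W
R_outer film = 1/(h_o·2πr_oL) = 1/(8.87×2π×0.1239×15) = 0.009655 K/W
R_total = 0.1034 K/W
Q = ΔT/R_total = 404/0.1034
Q = 3910 W
T_interface = T_inner − Q·ΣR(inner→interface) = 437 − 3910×0.0937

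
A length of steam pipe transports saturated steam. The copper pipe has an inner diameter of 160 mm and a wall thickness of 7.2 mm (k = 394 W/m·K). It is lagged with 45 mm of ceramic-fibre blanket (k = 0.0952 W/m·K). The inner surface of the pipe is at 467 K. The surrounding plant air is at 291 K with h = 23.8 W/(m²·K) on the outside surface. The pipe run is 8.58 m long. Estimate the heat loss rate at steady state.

Per-layer cylindrical resistances, series-summed:
R_copper pipe wall = ln(87.2/80)/(2π×394×8.58) = 4.057×10^-6 K/W
R_ceramic-fibre blanket = ln(132.2/87.2)/(2π×0.0952×8.58) = 0.08108 K/W
R_outer film = 1/(h_o·2πr_oL) = 1/(23.8×2π×0.1322×8.58) = 0.005896 K/W
R_total = 0.08698 K/W
Q = ΔT/R_total = 176/0.08698

Q ≈ 2020 W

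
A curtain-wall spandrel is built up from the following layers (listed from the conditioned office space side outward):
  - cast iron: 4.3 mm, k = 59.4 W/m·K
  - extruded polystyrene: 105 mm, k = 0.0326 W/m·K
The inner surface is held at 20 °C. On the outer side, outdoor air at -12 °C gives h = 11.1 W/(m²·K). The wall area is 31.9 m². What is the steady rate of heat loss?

Model the wall as resistances in series:
R_cast iron = L/(kA) = 0.0043/(59.4×31.9) = 2.269×10^-6 K/W
R_extruded polystyrene = L/(kA) = 0.105/(0.0326×31.9) = 0.101 K/W
R_outer film = 1/(h_o·A) = 1/(11.1×31.9) = 0.002824 K/W
R_total = 0.1038 K/W
Q = ΔT / R_total = 32 / 0.1038

Q ≈ 308 W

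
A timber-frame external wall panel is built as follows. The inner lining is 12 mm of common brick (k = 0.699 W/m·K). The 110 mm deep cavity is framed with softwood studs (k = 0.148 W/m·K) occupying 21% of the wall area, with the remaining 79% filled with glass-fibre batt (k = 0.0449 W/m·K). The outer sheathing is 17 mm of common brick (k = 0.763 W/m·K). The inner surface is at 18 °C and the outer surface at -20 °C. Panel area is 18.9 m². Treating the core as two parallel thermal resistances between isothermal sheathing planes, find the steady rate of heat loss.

Q ≈ 424 W

Sheathing layers in series; stud and cavity paths in parallel between them.
R_inner = 0.012/(0.699×18.9) = 9.083×10^-4 K/W
R_stud  = 0.11/(0.148×0.21×18.9) = 0.1873 K/W
R_cav   = 0.11/(0.0449×0.79×18.9) = 0.1641 K/W
1/R_core = 1/R_stud + 1/R_cav → R_core = 0.08745 K/W
R_outer = 0.017/(0.763×18.9) = 0.001179 K/W
R_total = 0.08954 K/W
Q = ΔT/R_total = 38/0.08954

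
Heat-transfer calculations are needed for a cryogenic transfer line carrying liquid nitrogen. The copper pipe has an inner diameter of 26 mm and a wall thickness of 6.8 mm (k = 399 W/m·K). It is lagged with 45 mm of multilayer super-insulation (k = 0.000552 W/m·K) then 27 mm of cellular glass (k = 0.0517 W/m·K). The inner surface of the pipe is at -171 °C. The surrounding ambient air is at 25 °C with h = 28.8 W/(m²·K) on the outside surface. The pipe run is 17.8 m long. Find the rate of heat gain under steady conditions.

Treating each annulus and film as a series resistance:
R_copper pipe wall = ln(19.8/13)/(2π×399×17.8) = 9.428×10^-6 K/W
R_multilayer super-insulation = ln(64.8/19.8)/(2π×0.000552×17.8) = 19.2 K/W
R_cellular glass = ln(91.8/64.8)/(2π×0.0517×17.8) = 0.06024 K/W
R_outer film = 1/(h_o·2πr_oL) = 1/(28.8×2π×0.0918×17.8) = 0.003382 K/W
R_total = 19.27 K/W
Q = ΔT/R_total = 196/19.27

Q ≈ 10.2 W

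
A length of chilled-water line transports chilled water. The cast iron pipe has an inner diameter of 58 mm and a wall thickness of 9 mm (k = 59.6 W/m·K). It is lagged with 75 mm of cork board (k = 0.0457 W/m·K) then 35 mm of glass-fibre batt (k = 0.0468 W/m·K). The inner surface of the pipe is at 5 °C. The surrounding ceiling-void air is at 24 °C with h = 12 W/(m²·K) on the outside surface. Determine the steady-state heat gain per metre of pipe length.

Radial resistances (cylindrical: R_cond = ln(r_o/r_i)/(2πkL), R_conv = 1/(h·2πrL)):
R_cast iron pipe wall = ln(38/29)/(2π×59.6×1) = 7.218×10^-4 K/W
R_cork board = ln(113/38)/(2π×0.0457×1) = 3.795 K/W
R_glass-fibre batt = ln(148/113)/(2π×0.0468×1) = 0.9176 K/W
R_outer film = 1/(h_o·2πr_oL) = 1/(12×2π×0.148×1) = 0.08961 K/W
R_total = 4.803 K/W
Q = ΔT/R_total = 19/4.803

q′ ≈ 3.96 W/m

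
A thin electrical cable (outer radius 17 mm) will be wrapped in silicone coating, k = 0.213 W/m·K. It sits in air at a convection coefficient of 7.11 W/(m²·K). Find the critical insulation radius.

r_cr ≈ 30 mm

For a cylinder r_cr = k/h = 0.213/7.11
r_cr = 30 mm; since the bare radius (17 mm) is below r_cr, adding a thin layer of insulation will *increase* heat loss.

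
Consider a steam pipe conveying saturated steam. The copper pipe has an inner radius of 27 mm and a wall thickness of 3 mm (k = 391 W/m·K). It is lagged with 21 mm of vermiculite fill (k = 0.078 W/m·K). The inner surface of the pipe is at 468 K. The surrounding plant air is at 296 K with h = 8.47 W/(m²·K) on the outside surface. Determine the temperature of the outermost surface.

Cylindrical conduction, so R = ln(r₂/r₁)/(2πkL) per layer, in series:
R_copper pipe wall = ln(30/27)/(2π×391×1) = 4.289×10^-5 K/W
R_vermiculite fill = ln(51/30)/(2π×0.078×1) = 1.083 K/W
R_outer film = 1/(h_o·2πr_oL) = 1/(8.47×2π×0.051×1) = 0.3684 K/W
R_total = 1.451 K/W
Q = ΔT/R_total = 172/1.451
Q = 119 W/m
T_interface = T_inner − Q·ΣR(inner→interface) = 468 − 119×1.083

T ≈ 340 K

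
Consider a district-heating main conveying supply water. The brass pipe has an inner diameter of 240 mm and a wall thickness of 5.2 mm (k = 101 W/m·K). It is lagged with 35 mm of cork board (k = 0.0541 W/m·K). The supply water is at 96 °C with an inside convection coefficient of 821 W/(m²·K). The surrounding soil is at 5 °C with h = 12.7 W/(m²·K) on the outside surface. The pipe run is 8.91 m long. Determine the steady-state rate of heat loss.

Q ≈ 1010 W

For a radial system each layer contributes R = ln(r_out/r_in)/(2πkL); films add R = 1/(hA).
R_inner film = 1/(h_i·2πr₁L) = 1/(821×2π×0.12×8.91) = 1.813×10^-4 K/W
R_brass pipe wall = ln(125.2/120)/(2π×101×8.91) = 7.502×10^-6 K/W
R_cork board = ln(160.2/125.2)/(2π×0.0541×8.91) = 0.08139 K/W
R_outer film = 1/(h_o·2πr_oL) = 1/(12.7×2π×0.1602×8.91) = 0.00878 K/W
R_total = 0.09036 K/W
Q = ΔT/R_total = 91/0.09036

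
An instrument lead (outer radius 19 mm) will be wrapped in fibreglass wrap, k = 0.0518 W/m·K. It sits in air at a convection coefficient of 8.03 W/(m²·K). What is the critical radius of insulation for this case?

r_cr ≈ 6.45 mm

For a cylinder r_cr = k/h = 0.0518/8.03
r_cr = 6.45 mm; since the bare radius (19 mm) is above r_cr, any added insulation will reduce heat loss.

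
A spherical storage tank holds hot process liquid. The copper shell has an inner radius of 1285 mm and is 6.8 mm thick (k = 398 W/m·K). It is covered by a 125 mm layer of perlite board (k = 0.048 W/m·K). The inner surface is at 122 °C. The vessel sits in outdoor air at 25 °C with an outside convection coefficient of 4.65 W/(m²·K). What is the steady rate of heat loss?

Q ≈ 797 W

Spherical conduction: R = (1/r_in − 1/r_out)/(4πk) per layer; series-sum.
R_copper shell = (1/1.285 − 1/1.2918)/(4π×398) = 8.191×10^-7 K/W
R_perlite board = (1/1.2918 − 1/1.4168)/(4π×0.048) = 0.1132 K/W
R_outer film = 1/(h·4πr_o²) = 1/(4.65×4π×1.4168²) = 0.008526 K/W
R_total = 0.1218 K/W
Q = ΔT/R_total = 97/0.1218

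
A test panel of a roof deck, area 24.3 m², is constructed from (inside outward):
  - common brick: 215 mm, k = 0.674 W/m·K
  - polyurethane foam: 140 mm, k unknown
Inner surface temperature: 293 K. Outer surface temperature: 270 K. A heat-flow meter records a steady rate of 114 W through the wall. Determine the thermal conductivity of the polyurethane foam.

k ≈ 0.0305 W/(m·K)

Series thermal resistances:
R_common brick = L/(kA) = 0.215/(0.674×24.3) = 0.01313 K/W
Sum of known resistances R_other = 0.01313 K/W
Total R = ΔT/Q = 23/114 = 0.2018 K/W
R_polyurethane foam = R_total − R_other = 0.1886 K/W
k = L/(R·A) = 0.14/(0.1886×24.3)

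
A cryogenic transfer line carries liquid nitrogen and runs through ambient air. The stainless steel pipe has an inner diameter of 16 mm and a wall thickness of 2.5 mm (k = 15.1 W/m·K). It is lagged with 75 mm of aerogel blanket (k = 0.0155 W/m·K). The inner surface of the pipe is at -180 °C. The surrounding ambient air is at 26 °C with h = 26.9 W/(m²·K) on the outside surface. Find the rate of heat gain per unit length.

q′ ≈ 9.53 W/m

For a radial system each layer contributes R = ln(r_out/r_in)/(2πkL); films add R = 1/(hA).
R_stainless steel pipe wall = ln(10.5/8)/(2π×15.1×1) = 0.002866 K/W
R_aerogel blanket = ln(85.5/10.5)/(2π×0.0155×1) = 21.53 K/W
R_outer film = 1/(h_o·2πr_oL) = 1/(26.9×2π×0.0855×1) = 0.0692 K/W
R_total = 21.61 K/W
Q = ΔT/R_total = 206/21.61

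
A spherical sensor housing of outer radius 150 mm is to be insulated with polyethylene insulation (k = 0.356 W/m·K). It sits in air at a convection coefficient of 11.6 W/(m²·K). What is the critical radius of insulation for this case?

For a sphere r_cr = 2k/h = 2×0.356/11.6
r_cr = 61.4 mm; since the bare radius (150 mm) is above r_cr, any added insulation will reduce heat loss.

r_cr ≈ 61.4 mm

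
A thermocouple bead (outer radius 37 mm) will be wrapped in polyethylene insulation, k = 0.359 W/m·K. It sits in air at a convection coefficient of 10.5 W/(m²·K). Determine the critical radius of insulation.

For a sphere r_cr = 2k/h = 2×0.359/10.5
r_cr = 68.4 mm; since the bare radius (37 mm) is below r_cr, adding a thin layer of insulation will *increase* heat loss.

r_cr ≈ 68.4 mm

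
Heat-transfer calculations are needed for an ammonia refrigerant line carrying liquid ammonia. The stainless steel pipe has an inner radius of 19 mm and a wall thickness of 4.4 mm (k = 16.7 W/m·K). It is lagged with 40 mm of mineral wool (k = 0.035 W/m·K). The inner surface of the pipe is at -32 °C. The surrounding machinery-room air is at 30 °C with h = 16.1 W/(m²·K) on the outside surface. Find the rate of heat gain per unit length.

Treating each annulus and film as a series resistance:
R_stainless steel pipe wall = ln(23.4/19)/(2π×16.7×1) = 0.001985 K/W
R_mineral wool = ln(63.4/23.4)/(2π×0.035×1) = 4.532 K/W
R_outer film = 1/(h_o·2πr_oL) = 1/(16.1×2π×0.0634×1) = 0.1559 K/W
R_total = 4.69 K/W
Q = ΔT/R_total = 62/4.69

q′ ≈ 13.2 W/m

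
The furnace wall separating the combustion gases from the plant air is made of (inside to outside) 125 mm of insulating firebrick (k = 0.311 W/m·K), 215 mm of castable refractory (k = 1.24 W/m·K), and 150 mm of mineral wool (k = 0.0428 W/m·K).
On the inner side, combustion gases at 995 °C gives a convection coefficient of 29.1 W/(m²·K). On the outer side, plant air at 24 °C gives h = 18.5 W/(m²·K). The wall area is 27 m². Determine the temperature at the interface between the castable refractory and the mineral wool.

T ≈ 853 °C

Treating each layer as a thermal resistance in series:
R_inner film = 1/(h_i·A) = 1/(29.1×27) = 0.001273 K/W
R_insulating firebrick = L/(kA) = 0.125/(0.311×27) = 0.01489 K/W
R_castable refractory = L/(kA) = 0.215/(1.24×27) = 0.006422 K/W
R_mineral wool = L/(kA) = 0.15/(0.0428×27) = 0.1298 K/W
R_outer film = 1/(h_o·A) = 1/(18.5×27) = 0.002002 K/W
R_total = 0.1544 K/W;  Q = ΔT/R_total = 971/0.1544 = 6289 W
T_interface = T_inner − Q·ΣR(inner→interface) = 995 − 6290×0.02258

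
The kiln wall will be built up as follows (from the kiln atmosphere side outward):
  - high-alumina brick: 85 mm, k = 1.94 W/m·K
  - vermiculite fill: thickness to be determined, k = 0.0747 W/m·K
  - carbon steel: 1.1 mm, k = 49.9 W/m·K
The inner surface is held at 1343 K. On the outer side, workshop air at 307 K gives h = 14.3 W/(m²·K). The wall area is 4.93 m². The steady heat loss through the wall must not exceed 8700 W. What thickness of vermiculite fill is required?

L ≈ 35.4 mm

Thermal resistances in series:
R_high-alumina brick = L/(kA) = 0.085/(1.94×4.93) = 0.008887 K/W
R_carbon steel = L/(kA) = 0.0011/(49.9×4.93) = 4.471×10^-6 K/W
R_outer film = 1/(h_o·A) = 1/(14.3×4.93) = 0.01418 K/W
Sum of the known resistances R_other = 0.02308 K/W
Required total resistance R_tot = ΔT/Q_allow = 1036/8700 = 0.1191 K/W
R_vermiculite fill = R_tot − R_other = 0.096 K/W
L = R·k·A = 0.096×0.0747×4.93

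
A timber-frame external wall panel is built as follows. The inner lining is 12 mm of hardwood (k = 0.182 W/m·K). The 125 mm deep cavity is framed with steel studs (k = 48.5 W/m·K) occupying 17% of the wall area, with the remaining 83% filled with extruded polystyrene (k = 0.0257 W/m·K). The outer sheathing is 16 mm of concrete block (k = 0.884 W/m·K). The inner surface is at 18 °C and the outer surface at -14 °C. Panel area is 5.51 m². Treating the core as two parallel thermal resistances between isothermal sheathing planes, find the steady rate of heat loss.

Sheathing layers in series; stud and cavity paths in parallel between them.
R_inner = 0.012/(0.182×5.51) = 0.01197 K/W
R_stud  = 0.125/(48.5×0.17×5.51) = 0.002751 K/W
R_cav   = 0.125/(0.0257×0.83×5.51) = 1.064 K/W
1/R_core = 1/R_stud + 1/R_cav → R_core = 0.002744 K/W
R_outer = 0.016/(0.884×5.51) = 0.003285 K/W
R_total = 0.018 K/W
Q = ΔT/R_total = 32/0.018

Q ≈ 1780 W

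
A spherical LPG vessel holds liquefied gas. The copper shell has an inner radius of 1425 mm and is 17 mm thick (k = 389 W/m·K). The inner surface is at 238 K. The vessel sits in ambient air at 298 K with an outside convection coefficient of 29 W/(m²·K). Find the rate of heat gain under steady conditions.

Q ≈ 45400 W

Each spherical layer contributes R = (1/r_i − 1/r_o)/(4πk):
R_copper shell = (1/1.425 − 1/1.442)/(4π×389) = 1.692×10^-6 K/W
R_outer film = 1/(h·4πr_o²) = 1/(29×4π×1.442²) = 0.00132 K/W
R_total = 0.001321 K/W
Q = ΔT/R_total = 60/0.001321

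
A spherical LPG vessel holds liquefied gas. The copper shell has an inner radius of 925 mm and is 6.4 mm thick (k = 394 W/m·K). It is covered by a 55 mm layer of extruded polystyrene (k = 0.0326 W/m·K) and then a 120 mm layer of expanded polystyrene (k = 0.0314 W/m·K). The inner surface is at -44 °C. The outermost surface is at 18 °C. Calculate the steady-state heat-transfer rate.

Each spherical layer contributes R = (1/r_i − 1/r_o)/(4πk):
R_copper shell = (1/0.925 − 1/0.9314)/(4π×394) = 1.5×10^-6 K/W
R_extruded polystyrene = (1/0.9314 − 1/0.9864)/(4π×0.0326) = 0.1461 K/W
R_expanded polystyrene = (1/0.9864 − 1/1.1064)/(4π×0.0314) = 0.2787 K/W
R_total = 0.4248 K/W
Q = ΔT/R_total = 62/0.4248

Q ≈ 146 W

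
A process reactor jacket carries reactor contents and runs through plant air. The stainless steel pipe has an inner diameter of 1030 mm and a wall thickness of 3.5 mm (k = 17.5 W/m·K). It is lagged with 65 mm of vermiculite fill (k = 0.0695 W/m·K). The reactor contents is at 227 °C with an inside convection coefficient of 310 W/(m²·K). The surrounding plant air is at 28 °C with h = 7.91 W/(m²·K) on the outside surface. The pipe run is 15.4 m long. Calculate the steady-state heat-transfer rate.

Q ≈ 10000 W

Per-layer cylindrical resistances, series-summed:
R_inner film = 1/(h_i·2πr₁L) = 1/(310×2π×0.515×15.4) = 6.473×10^-5 K/W
R_stainless steel pipe wall = ln(518.5/515)/(2π×17.5×15.4) = 4×10^-6 K/W
R_vermiculite fill = ln(583.5/518.5)/(2π×0.0695×15.4) = 0.01756 K/W
R_outer film = 1/(h_o·2πr_oL) = 1/(7.91×2π×0.5835×15.4) = 0.002239 K/W
R_total = 0.01987 K/W
Q = ΔT/R_total = 199/0.01987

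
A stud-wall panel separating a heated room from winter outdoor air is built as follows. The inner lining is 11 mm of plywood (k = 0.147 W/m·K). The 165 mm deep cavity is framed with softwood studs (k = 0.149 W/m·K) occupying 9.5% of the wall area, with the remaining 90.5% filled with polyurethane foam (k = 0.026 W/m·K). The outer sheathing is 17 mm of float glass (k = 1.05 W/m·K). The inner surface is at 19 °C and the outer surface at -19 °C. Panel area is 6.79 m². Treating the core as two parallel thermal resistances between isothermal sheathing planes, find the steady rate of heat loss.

Q ≈ 57.7 W

Sheathing layers in series; stud and cavity paths in parallel between them.
R_inner = 0.011/(0.147×6.79) = 0.01102 K/W
R_stud  = 0.165/(0.149×0.095×6.79) = 1.717 K/W
R_cav   = 0.165/(0.026×0.905×6.79) = 1.033 K/W
1/R_core = 1/R_stud + 1/R_cav → R_core = 0.6448 K/W
R_outer = 0.017/(1.05×6.79) = 0.002384 K/W
R_total = 0.6582 K/W
Q = ΔT/R_total = 38/0.6582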